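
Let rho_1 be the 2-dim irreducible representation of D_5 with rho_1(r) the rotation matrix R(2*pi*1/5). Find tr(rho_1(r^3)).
chi_{rho_1}(r^3) = 2*cos(2*pi*1*3/5) = -sqrt(5)/2 - 1/2

Proof sketch: rho_1(r^3) is rotation by angle 2*pi*1*3/5, whose trace is 2*cos(2*pi*1*3/5) = -sqrt(5)/2 - 1/2.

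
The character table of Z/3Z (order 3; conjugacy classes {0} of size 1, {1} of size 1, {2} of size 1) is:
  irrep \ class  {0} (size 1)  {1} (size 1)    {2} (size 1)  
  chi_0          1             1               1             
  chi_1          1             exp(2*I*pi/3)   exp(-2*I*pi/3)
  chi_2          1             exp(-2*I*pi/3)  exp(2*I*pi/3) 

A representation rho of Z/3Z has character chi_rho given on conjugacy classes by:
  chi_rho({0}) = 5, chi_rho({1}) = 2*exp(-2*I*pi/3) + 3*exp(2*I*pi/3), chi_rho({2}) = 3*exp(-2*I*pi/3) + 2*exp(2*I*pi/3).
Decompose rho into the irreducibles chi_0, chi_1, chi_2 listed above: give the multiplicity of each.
Multiplicities: chi_0: 0, chi_1: 3, chi_2: 2.

Why: Use <chi_rho, chi> = (1/|G|) sum_C |C| * chi_rho(C) * conj(chi(C)) with |G| = 3 for each irreducible chi in the table:
  <chi_rho, chi_0> = (1/3)[1*(5)*conj(1) + 1*(2*exp(-2*I*pi/3) + 3*exp(2*I*pi/3))*conj(1) + 1*(3*exp(-2*I*pi/3) + 2*exp(2*I*pi/3))*conj(1)]
      = (1/3)[(5) + (2*exp(-2*I*pi/3) + 3*exp(2*I*pi/3)) + (3*exp(-2*I*pi/3) + 2*exp(2*I*pi/3))] = 0/3 = 0
  <chi_rho, chi_1> = (1/3)[1*(5)*conj(1) + 1*(2*exp(-2*I*pi/3) + 3*exp(2*I*pi/3))*conj(exp(2*I*pi/3)) + 1*(3*exp(-2*I*pi/3) + 2*exp(2*I*pi/3))*conj(exp(-2*I*pi/3))]
      = (1/3)[(5) + (3 + 2*exp(2*I*pi/3)) + (3 + 2*exp(-2*I*pi/3))] = 9/3 = 3
  <chi_rho, chi_2> = (1/3)[1*(5)*conj(1) + 1*(2*exp(-2*I*pi/3) + 3*exp(2*I*pi/3))*conj(exp(-2*I*pi/3)) + 1*(3*exp(-2*I*pi/3) + 2*exp(2*I*pi/3))*conj(exp(2*I*pi/3))]
      = (1/3)[(5) + (2 + 3*exp(-2*I*pi/3)) + (2 + 3*exp(2*I*pi/3))] = 6/3 = 2
(Exp terms are combined using exp(i*s)*conj(exp(i*t)) = exp(i*(s-t)), and sums of them are collapsed using the identity that for every m > 1 the m distinct m-th roots of unity sum to 0, e.g. 1 + exp(2*I*pi/3) + exp(-2*I*pi/3) = 0.)
Dimension check: dim(rho) = sum (mult * dim) = 0*1 + 3*1 + 2*1 = 5 = chi_rho(e) = 5.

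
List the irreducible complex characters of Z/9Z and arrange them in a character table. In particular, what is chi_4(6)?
Character table of Z/9Z (irreps indexed chi_0,...,chi_8 with chi_k(m) = zeta_9^(k*m), zeta_9 = exp(2*pi*i/9)):
  irrep \ class  {0} (size 1)  {1} (size 1)    {2} (size 1)    {3} (size 1)    {4} (size 1)    {5} (size 1)    {6} (size 1)    {7} (size 1)    {8} (size 1)  
  chi_0          1             1               1               1               1               1               1               1               1             
  chi_1          1             exp(2*I*pi/9)   exp(4*I*pi/9)   exp(2*I*pi/3)   exp(8*I*pi/9)   exp(-8*I*pi/9)  exp(-2*I*pi/3)  exp(-4*I*pi/9)  exp(-2*I*pi/9)
  chi_2          1             exp(4*I*pi/9)   exp(8*I*pi/9)   exp(-2*I*pi/3)  exp(-2*I*pi/9)  exp(2*I*pi/9)   exp(2*I*pi/3)   exp(-8*I*pi/9)  exp(-4*I*pi/9)
  chi_3          1             exp(2*I*pi/3)   exp(-2*I*pi/3)  1               exp(2*I*pi/3)   exp(-2*I*pi/3)  1               exp(2*I*pi/3)   exp(-2*I*pi/3)
  chi_4          1             exp(8*I*pi/9)   exp(-2*I*pi/9)  exp(2*I*pi/3)   exp(-4*I*pi/9)  exp(4*I*pi/9)   exp(-2*I*pi/3)  exp(2*I*pi/9)   exp(-8*I*pi/9)
  chi_5          1             exp(-8*I*pi/9)  exp(2*I*pi/9)   exp(-2*I*pi/3)  exp(4*I*pi/9)   exp(-4*I*pi/9)  exp(2*I*pi/3)   exp(-2*I*pi/9)  exp(8*I*pi/9) 
  chi_6          1             exp(-2*I*pi/3)  exp(2*I*pi/3)   1               exp(-2*I*pi/3)  exp(2*I*pi/3)   1               exp(-2*I*pi/3)  exp(2*I*pi/3) 
  chi_7          1             exp(-4*I*pi/9)  exp(-8*I*pi/9)  exp(2*I*pi/3)   exp(2*I*pi/9)   exp(-2*I*pi/9)  exp(-2*I*pi/3)  exp(8*I*pi/9)   exp(4*I*pi/9) 
  chi_8          1             exp(-2*I*pi/9)  exp(-4*I*pi/9)  exp(-2*I*pi/3)  exp(-8*I*pi/9)  exp(8*I*pi/9)   exp(2*I*pi/3)   exp(4*I*pi/9)   exp(2*I*pi/9) 

Spot check: chi_4(6) = zeta_9^(4*6) = zeta_9^24 = exp(-2*I*pi/3).

Reasoning: Z/9Z is abelian, so all 9 irreducible complex representations are 1-dimensional. They are given by chi_k(m) = zeta_9^(k*m) for k = 0,...,8. Row orthogonality: sum_m chi_k(m) conj(chi_l(m)) = 9 * [k = l].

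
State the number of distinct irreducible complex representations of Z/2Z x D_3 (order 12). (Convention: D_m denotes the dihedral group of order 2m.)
6

Explanation: The number of irreducible complex representations of a finite group equals its number of conjugacy classes. For a direct product, #classes(G x H) = #classes(G) * #classes(H). Z/2Z has 2 classes (abelian), D_3 has 3 classes, so 2 * 3 = 6, so Z/2Z x D_3 (order 12) has exactly 6 irreducible complex representations.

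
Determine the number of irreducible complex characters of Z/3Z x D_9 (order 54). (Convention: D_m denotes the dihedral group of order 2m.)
18

Justification: The number of irreducible complex representations of a finite group equals its number of conjugacy classes. For a direct product, #classes(G x H) = #classes(G) * #classes(H). Z/3Z has 3 classes (abelian), D_9 has 6 classes, so 3 * 6 = 18, so Z/3Z x D_9 (order 54) has exactly 18 irreducible complex representations.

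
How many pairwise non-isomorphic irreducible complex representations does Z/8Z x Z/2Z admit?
16

Solution. The number of irreducible complex representations of a finite group equals its number of conjugacy classes. Z/8Z x Z/2Z is abelian of order 16, so every element is its own conjugacy class: 16 classes, so Z/8Z x Z/2Z (order 16) has exactly 16 irreducible complex representations.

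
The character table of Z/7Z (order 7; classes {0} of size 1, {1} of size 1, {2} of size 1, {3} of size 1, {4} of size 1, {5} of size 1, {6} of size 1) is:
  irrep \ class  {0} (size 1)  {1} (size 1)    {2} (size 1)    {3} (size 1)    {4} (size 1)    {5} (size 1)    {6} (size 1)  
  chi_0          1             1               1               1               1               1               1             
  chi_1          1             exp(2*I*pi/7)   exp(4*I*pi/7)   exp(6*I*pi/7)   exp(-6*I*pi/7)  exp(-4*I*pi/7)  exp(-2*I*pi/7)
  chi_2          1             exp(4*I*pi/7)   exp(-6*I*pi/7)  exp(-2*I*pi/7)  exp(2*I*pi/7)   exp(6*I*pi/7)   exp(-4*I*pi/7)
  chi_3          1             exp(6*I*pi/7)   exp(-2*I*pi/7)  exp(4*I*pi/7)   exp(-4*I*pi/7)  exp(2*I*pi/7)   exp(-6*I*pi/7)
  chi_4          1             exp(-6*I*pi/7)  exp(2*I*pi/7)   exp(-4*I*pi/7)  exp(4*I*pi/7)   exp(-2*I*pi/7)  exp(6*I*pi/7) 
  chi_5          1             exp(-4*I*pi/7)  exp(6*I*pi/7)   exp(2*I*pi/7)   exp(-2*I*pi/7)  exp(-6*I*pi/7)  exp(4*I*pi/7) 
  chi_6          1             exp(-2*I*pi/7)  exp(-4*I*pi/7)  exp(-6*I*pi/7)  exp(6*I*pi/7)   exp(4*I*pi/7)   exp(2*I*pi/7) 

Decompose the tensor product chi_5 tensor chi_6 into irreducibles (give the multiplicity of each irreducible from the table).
chi_5 tensor chi_6 = chi_4 (all other irreducibles have multiplicity 0).

Why: The character of a tensor product is the pointwise product (chi_5 * chi_6)(C) = chi_5(C) * chi_6(C):
  {0}: (1)*(1), {1}: (exp(-4*I*pi/7))*(exp(-2*I*pi/7)), {2}: (exp(6*I*pi/7))*(exp(-4*I*pi/7)), {3}: (exp(2*I*pi/7))*(exp(-6*I*pi/7)), {4}: (exp(-2*I*pi/7))*(exp(6*I*pi/7)), {5}: (exp(-6*I*pi/7))*(exp(4*I*pi/7)), {6}: (exp(4*I*pi/7))*(exp(2*I*pi/7))
so (chi_5 * chi_6) takes values
  {0} -> 1, {1} -> exp(-6*I*pi/7), {2} -> exp(2*I*pi/7), {3} -> exp(-4*I*pi/7), {4} -> exp(4*I*pi/7), {5} -> exp(-2*I*pi/7), {6} -> exp(6*I*pi/7).
Now take the inner product of this character with each irreducible chi from the table, <chi_5*chi_6, chi> = (1/7) sum_C |C| (chi_5*chi_6)(C) conj(chi(C)):
  <chi_5*chi_6, chi_0> = (1/7)[1*(1)*conj(1) + 1*(exp(-6*I*pi/7))*conj(1) + 1*(exp(2*I*pi/7))*conj(1) + 1*(exp(-4*I*pi/7))*conj(1) + 1*(exp(4*I*pi/7))*conj(1) + 1*(exp(-2*I*pi/7))*conj(1) + 1*(exp(6*I*pi/7))*conj(1)]
      = (1/7)[(1) + (exp(-6*I*pi/7)) + (exp(2*I*pi/7)) + (exp(-4*I*pi/7)) + (exp(4*I*pi/7)) + (exp(-2*I*pi/7)) + (exp(6*I*pi/7))] = 0/7 = 0
  <chi_5*chi_6, chi_1> = (1/7)[1*(1)*conj(1) + 1*(exp(-6*I*pi/7))*conj(exp(2*I*pi/7)) + 1*(exp(2*I*pi/7))*conj(exp(4*I*pi/7)) + 1*(exp(-4*I*pi/7))*conj(exp(6*I*pi/7)) + 1*(exp(4*I*pi/7))*conj(exp(-6*I*pi/7)) + 1*(exp(-2*I*pi/7))*conj(exp(-4*I*pi/7)) + 1*(exp(6*I*pi/7))*conj(exp(-2*I*pi/7))]
      = (1/7)[(1) + (exp(6*I*pi/7)) + (exp(-2*I*pi/7)) + (exp(4*I*pi/7)) + (exp(-4*I*pi/7)) + (exp(2*I*pi/7)) + (exp(-6*I*pi/7))] = 0/7 = 0
  <chi_5*chi_6, chi_2> = (1/7)[1*(1)*conj(1) + 1*(exp(-6*I*pi/7))*conj(exp(4*I*pi/7)) + 1*(exp(2*I*pi/7))*conj(exp(-6*I*pi/7)) + 1*(exp(-4*I*pi/7))*conj(exp(-2*I*pi/7)) + 1*(exp(4*I*pi/7))*conj(exp(2*I*pi/7)) + 1*(exp(-2*I*pi/7))*conj(exp(6*I*pi/7)) + 1*(exp(6*I*pi/7))*conj(exp(-4*I*pi/7))]
      = (1/7)[(1) + (exp(4*I*pi/7)) + (exp(-6*I*pi/7)) + (exp(-2*I*pi/7)) + (exp(2*I*pi/7)) + (exp(6*I*pi/7)) + (exp(-4*I*pi/7))] = 0/7 = 0
  <chi_5*chi_6, chi_3> = (1/7)[1*(1)*conj(1) + 1*(exp(-6*I*pi/7))*conj(exp(6*I*pi/7)) + 1*(exp(2*I*pi/7))*conj(exp(-2*I*pi/7)) + 1*(exp(-4*I*pi/7))*conj(exp(4*I*pi/7)) + 1*(exp(4*I*pi/7))*conj(exp(-4*I*pi/7)) + 1*(exp(-2*I*pi/7))*conj(exp(2*I*pi/7)) + 1*(exp(6*I*pi/7))*conj(exp(-6*I*pi/7))]
      = (1/7)[(1) + (exp(2*I*pi/7)) + (exp(4*I*pi/7)) + (exp(6*I*pi/7)) + (exp(-6*I*pi/7)) + (exp(-4*I*pi/7)) + (exp(-2*I*pi/7))] = 0/7 = 0
  <chi_5*chi_6, chi_4> = (1/7)[1*(1)*conj(1) + 1*(exp(-6*I*pi/7))*conj(exp(-6*I*pi/7)) + 1*(exp(2*I*pi/7))*conj(exp(2*I*pi/7)) + 1*(exp(-4*I*pi/7))*conj(exp(-4*I*pi/7)) + 1*(exp(4*I*pi/7))*conj(exp(4*I*pi/7)) + 1*(exp(-2*I*pi/7))*conj(exp(-2*I*pi/7)) + 1*(exp(6*I*pi/7))*conj(exp(6*I*pi/7))]
      = (1/7)[(1) + (1) + (1) + (1) + (1) + (1) + (1)] = 7/7 = 1
  <chi_5*chi_6, chi_5> = (1/7)[1*(1)*conj(1) + 1*(exp(-6*I*pi/7))*conj(exp(-4*I*pi/7)) + 1*(exp(2*I*pi/7))*conj(exp(6*I*pi/7)) + 1*(exp(-4*I*pi/7))*conj(exp(2*I*pi/7)) + 1*(exp(4*I*pi/7))*conj(exp(-2*I*pi/7)) + 1*(exp(-2*I*pi/7))*conj(exp(-6*I*pi/7)) + 1*(exp(6*I*pi/7))*conj(exp(4*I*pi/7))]
      = (1/7)[(1) + (exp(-2*I*pi/7)) + (exp(-4*I*pi/7)) + (exp(-6*I*pi/7)) + (exp(6*I*pi/7)) + (exp(4*I*pi/7)) + (exp(2*I*pi/7))] = 0/7 = 0
  <chi_5*chi_6, chi_6> = (1/7)[1*(1)*conj(1) + 1*(exp(-6*I*pi/7))*conj(exp(-2*I*pi/7)) + 1*(exp(2*I*pi/7))*conj(exp(-4*I*pi/7)) + 1*(exp(-4*I*pi/7))*conj(exp(-6*I*pi/7)) + 1*(exp(4*I*pi/7))*conj(exp(6*I*pi/7)) + 1*(exp(-2*I*pi/7))*conj(exp(4*I*pi/7)) + 1*(exp(6*I*pi/7))*conj(exp(2*I*pi/7))]
      = (1/7)[(1) + (exp(-4*I*pi/7)) + (exp(6*I*pi/7)) + (exp(2*I*pi/7)) + (exp(-2*I*pi/7)) + (exp(-6*I*pi/7)) + (exp(4*I*pi/7))] = 0/7 = 0
(Exp terms are combined using exp(i*s)*conj(exp(i*t)) = exp(i*(s-t)), and sums of them are collapsed using the identity that for every m > 1 the m distinct m-th roots of unity sum to 0, e.g. 1 + exp(2*I*pi/3) + exp(-2*I*pi/3) = 0.)
Hence the multiplicities are chi_4: 1. Dimension check: dim(chi_5)*dim(chi_6) = 1*1 = 1 and sum (mult * dim) = 1*1 = 1.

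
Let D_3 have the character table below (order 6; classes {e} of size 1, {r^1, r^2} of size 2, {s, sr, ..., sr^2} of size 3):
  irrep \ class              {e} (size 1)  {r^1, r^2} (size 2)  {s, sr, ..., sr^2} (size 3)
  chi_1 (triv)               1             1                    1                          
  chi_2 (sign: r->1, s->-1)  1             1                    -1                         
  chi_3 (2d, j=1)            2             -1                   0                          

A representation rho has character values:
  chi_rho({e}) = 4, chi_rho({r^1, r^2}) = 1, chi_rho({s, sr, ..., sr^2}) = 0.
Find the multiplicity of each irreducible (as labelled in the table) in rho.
Multiplicities: chi_1: 1, chi_2: 1, chi_3: 1.

Explanation: Use <chi_rho, chi> = (1/|G|) sum_C |C| * chi_rho(C) * conj(chi(C)) with |G| = 6 for each irreducible chi in the table:
  <chi_rho, chi_1> = (1/6)[1*(4)*conj(1) + 2*(1)*conj(1) + 3*(0)*conj(1)]
      = (1/6)[(4) + (2) + (0)] = 6/6 = 1
  <chi_rho, chi_2> = (1/6)[1*(4)*conj(1) + 2*(1)*conj(1) + 3*(0)*conj(-1)]
      = (1/6)[(4) + (2) + (0)] = 6/6 = 1
  <chi_rho, chi_3> = (1/6)[1*(4)*conj(2) + 2*(1)*conj(-1) + 3*(0)*conj(0)]
      = (1/6)[(8) + (-2) + (0)] = 6/6 = 1
Dimension check: dim(rho) = sum (mult * dim) = 1*1 + 1*1 + 1*2 = 4 = chi_rho(e) = 4.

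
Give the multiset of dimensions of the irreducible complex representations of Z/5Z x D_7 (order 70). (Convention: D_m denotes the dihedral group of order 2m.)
Dimensions: 1, 1, 1, 1, 1, 1, 1, 1, 1, 1, 2, 2, 2, 2, 2, 2, 2, 2, 2, 2, 2, 2, 2, 2, 2

Proof sketch: There are 25 irreducibles (= number of conjugacy classes). Their dimensions d_i satisfy sum d_i^2 = |G| = 70: 1 + 1 + 1 + 1 + 1 + 1 + 1 + 1 + 1 + 1 + 4 + 4 + 4 + 4 + 4 + 4 + 4 + 4 + 4 + 4 + 4 + 4 + 4 + 4 + 4 = 70. (For the product with Z/5Z: each of the 5 1-dim characters of Z/5Z tensors with each irrep of D_7, giving 5 copies of each D_7-dimension.)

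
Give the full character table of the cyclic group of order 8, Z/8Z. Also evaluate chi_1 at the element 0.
Character table of Z/8Z (irreps indexed chi_0,...,chi_7 with chi_k(m) = zeta_8^(k*m), zeta_8 = exp(2*pi*i/8)):
  irrep \ class  {0} (size 1)  {1} (size 1)    {2} (size 1)  {3} (size 1)    {4} (size 1)  {5} (size 1)    {6} (size 1)  {7} (size 1)  
  chi_0          1             1               1             1               1             1               1             1             
  chi_1          1             exp(I*pi/4)     I             exp(3*I*pi/4)   -1            exp(-3*I*pi/4)  -I            exp(-I*pi/4)  
  chi_2          1             I               -1            -I              1             I               -1            -I            
  chi_3          1             exp(3*I*pi/4)   -I            exp(I*pi/4)     -1            exp(-I*pi/4)    I             exp(-3*I*pi/4)
  chi_4          1             -1              1             -1              1             -1              1             -1            
  chi_5          1             exp(-3*I*pi/4)  I             exp(-I*pi/4)    -1            exp(I*pi/4)     -I            exp(3*I*pi/4) 
  chi_6          1             -I              -1            I               1             -I              -1            I             
  chi_7          1             exp(-I*pi/4)    -I            exp(-3*I*pi/4)  -1            exp(3*I*pi/4)   I             exp(I*pi/4)   

Spot check: chi_1(0) = zeta_8^(1*0) = zeta_8^0 = 1.

Working: Z/8Z is abelian, so all 8 irreducible complex representations are 1-dimensional. They are given by chi_k(m) = zeta_8^(k*m) for k = 0,...,7. Row orthogonality: sum_m chi_k(m) conj(chi_l(m)) = 8 * [k = l].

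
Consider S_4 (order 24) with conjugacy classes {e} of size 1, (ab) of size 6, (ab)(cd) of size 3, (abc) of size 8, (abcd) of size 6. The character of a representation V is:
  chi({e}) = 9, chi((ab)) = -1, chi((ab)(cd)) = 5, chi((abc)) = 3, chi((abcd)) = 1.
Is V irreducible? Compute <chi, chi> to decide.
Not irreducible (reducible): <chi, chi> = 10 > 1.

Details: <chi, chi> = (1/|G|) sum_C |C| * |chi(C)|^2 = (1/24)[1*|9|^2 + 6*|-1|^2 + 3*|5|^2 + 8*|3|^2 + 6*|1|^2]
  = (1/24)[(81) + (6) + (75) + (72) + (6)] = 240/24 = 10.
A character is irreducible iff <chi, chi> = 1, so this representation is reducible.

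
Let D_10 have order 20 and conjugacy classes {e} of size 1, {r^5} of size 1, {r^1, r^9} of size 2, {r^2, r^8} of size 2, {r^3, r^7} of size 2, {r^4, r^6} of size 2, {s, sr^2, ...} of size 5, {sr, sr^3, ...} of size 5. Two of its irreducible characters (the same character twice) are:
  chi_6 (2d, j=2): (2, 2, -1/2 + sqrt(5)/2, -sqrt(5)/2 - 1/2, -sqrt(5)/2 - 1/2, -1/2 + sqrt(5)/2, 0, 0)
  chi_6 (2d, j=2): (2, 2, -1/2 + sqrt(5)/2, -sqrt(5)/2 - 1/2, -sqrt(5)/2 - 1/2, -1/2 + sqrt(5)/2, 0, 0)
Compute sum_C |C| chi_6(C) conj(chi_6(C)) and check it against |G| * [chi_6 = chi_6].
Sum = 20 = |G| = 20; so <chi_6, chi_6> = 1 (norm-1 confirms irreducibility).

Argument: Compute term by term over conjugacy classes (|C| * chi_6(C) * conj(chi_6(C))):
  1*(2)*conj(2) + 1*(2)*conj(2) + 2*(-1/2 + sqrt(5)/2)*conj(-1/2 + sqrt(5)/2) + 2*(-sqrt(5)/2 - 1/2)*conj(-sqrt(5)/2 - 1/2) + 2*(-sqrt(5)/2 - 1/2)*conj(-sqrt(5)/2 - 1/2) + 2*(-1/2 + sqrt(5)/2)*conj(-1/2 + sqrt(5)/2) + 5*(0)*conj(0) + 5*(0)*conj(0)
  = (4) + (4) + (3 - sqrt(5)) + (sqrt(5) + 3) + (sqrt(5) + 3) + (3 - sqrt(5)) + (0) + (0)
  = 20.
Dividing by |G| = 20 gives 20/20 = 1, matching the row-orthogonality relation <chi_6, chi_6> = [chi_6 = chi_6].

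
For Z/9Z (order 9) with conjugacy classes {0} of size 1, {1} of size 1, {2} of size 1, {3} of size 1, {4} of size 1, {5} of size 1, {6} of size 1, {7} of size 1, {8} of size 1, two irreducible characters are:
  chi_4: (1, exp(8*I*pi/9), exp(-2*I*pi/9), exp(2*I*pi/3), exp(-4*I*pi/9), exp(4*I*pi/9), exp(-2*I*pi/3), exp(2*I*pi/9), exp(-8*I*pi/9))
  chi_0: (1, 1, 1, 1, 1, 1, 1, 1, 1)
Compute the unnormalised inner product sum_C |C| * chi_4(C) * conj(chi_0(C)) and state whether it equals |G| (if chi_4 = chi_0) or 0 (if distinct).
Sum = 0; so <chi_4, chi_0> = 0 (distinct irreducibles are orthogonal).

Explanation: Compute term by term over conjugacy classes (|C| * chi_4(C) * conj(chi_0(C))):
  1*(1)*conj(1) + 1*(exp(8*I*pi/9))*conj(1) + 1*(exp(-2*I*pi/9))*conj(1) + 1*(exp(2*I*pi/3))*conj(1) + 1*(exp(-4*I*pi/9))*conj(1) + 1*(exp(4*I*pi/9))*conj(1) + 1*(exp(-2*I*pi/3))*conj(1) + 1*(exp(2*I*pi/9))*conj(1) + 1*(exp(-8*I*pi/9))*conj(1)
  = (1) + (exp(8*I*pi/9)) + (exp(-2*I*pi/9)) + (exp(2*I*pi/3)) + (exp(-4*I*pi/9)) + (exp(4*I*pi/9)) + (exp(-2*I*pi/3)) + (exp(2*I*pi/9)) + (exp(-8*I*pi/9))
  = 0.
(Exp terms are combined using exp(i*s)*conj(exp(i*t)) = exp(i*(s-t)), and sums of them are collapsed using the identity that for every m > 1 the m distinct m-th roots of unity sum to 0, e.g. 1 + exp(2*I*pi/3) + exp(-2*I*pi/3) = 0.)
Dividing by |G| = 9 gives 0/9 = 0, matching the row-orthogonality relation <chi_4, chi_0> = [chi_4 = chi_0].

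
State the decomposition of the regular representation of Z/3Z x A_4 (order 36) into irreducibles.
Each irreducible V_i of dimension d_i appears with multiplicity d_i, i.e. rho_reg = (direct sum over all irreducibles V_i) d_i V_i. The irreducible dimensions for Z/3Z x A_4 are 1, 1, 1, 1, 1, 1, 1, 1, 1, 3, 3, 3: 9 irreducibles of dimension 1, each with multiplicity 1; 3 irreducibles of dimension 3, each with multiplicity 3. Total dimension 9*1*1 + 3*3*3 = 36 = |G|.

Justification: General theorem: in the regular representation of a finite group G, each irreducible appears with multiplicity equal to its dimension. Check: dim(rho_reg) = sum d_i^2 = 1 + 1 + 1 + 1 + 1 + 1 + 1 + 1 + 1 + 9 + 9 + 9 = 36 = |G|.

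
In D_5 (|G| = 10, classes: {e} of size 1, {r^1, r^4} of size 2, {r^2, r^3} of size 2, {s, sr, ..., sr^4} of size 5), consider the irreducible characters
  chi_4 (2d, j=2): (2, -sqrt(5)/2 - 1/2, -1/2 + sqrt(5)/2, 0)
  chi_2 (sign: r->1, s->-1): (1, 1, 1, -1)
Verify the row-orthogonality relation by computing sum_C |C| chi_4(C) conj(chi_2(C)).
Sum = 0; so <chi_4, chi_2> = 0 (distinct irreducibles are orthogonal).

Justification: Compute term by term over conjugacy classes (|C| * chi_4(C) * conj(chi_2(C))):
  1*(2)*conj(1) + 2*(-sqrt(5)/2 - 1/2)*conj(1) + 2*(-1/2 + sqrt(5)/2)*conj(1) + 5*(0)*conj(-1)
  = (2) + (-sqrt(5) - 1) + (-1 + sqrt(5)) + (0)
  = 0.
Dividing by |G| = 10 gives 0/10 = 0, matching the row-orthogonality relation <chi_4, chi_2> = [chi_4 = chi_2].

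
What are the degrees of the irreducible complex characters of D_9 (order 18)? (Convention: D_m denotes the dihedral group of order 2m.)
Dimensions: 1, 1, 2, 2, 2, 2

Derivation: There are 6 irreducibles (= number of conjugacy classes). Their dimensions d_i satisfy sum d_i^2 = |G| = 18: 1 + 1 + 4 + 4 + 4 + 4 = 18.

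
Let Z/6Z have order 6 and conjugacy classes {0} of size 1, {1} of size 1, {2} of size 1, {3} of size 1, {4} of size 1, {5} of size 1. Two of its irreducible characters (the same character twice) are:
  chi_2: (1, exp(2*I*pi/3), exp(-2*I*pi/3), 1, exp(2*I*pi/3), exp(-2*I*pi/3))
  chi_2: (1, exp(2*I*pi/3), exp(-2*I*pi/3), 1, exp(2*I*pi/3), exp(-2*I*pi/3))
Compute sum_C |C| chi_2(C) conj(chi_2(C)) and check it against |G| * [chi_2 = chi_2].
Sum = 6 = |G| = 6; so <chi_2, chi_2> = 1 (norm-1 confirms irreducibility).

Derivation: Compute term by term over conjugacy classes (|C| * chi_2(C) * conj(chi_2(C))):
  1*(1)*conj(1) + 1*(exp(2*I*pi/3))*conj(exp(2*I*pi/3)) + 1*(exp(-2*I*pi/3))*conj(exp(-2*I*pi/3)) + 1*(1)*conj(1) + 1*(exp(2*I*pi/3))*conj(exp(2*I*pi/3)) + 1*(exp(-2*I*pi/3))*conj(exp(-2*I*pi/3))
  = (1) + (1) + (1) + (1) + (1) + (1)
  = 6.
(Exp terms are combined using exp(i*s)*conj(exp(i*t)) = exp(i*(s-t)), and sums of them are collapsed using the identity that for every m > 1 the m distinct m-th roots of unity sum to 0, e.g. 1 + exp(2*I*pi/3) + exp(-2*I*pi/3) = 0.)
Dividing by |G| = 6 gives 6/6 = 1, matching the row-orthogonality relation <chi_2, chi_2> = [chi_2 = chi_2].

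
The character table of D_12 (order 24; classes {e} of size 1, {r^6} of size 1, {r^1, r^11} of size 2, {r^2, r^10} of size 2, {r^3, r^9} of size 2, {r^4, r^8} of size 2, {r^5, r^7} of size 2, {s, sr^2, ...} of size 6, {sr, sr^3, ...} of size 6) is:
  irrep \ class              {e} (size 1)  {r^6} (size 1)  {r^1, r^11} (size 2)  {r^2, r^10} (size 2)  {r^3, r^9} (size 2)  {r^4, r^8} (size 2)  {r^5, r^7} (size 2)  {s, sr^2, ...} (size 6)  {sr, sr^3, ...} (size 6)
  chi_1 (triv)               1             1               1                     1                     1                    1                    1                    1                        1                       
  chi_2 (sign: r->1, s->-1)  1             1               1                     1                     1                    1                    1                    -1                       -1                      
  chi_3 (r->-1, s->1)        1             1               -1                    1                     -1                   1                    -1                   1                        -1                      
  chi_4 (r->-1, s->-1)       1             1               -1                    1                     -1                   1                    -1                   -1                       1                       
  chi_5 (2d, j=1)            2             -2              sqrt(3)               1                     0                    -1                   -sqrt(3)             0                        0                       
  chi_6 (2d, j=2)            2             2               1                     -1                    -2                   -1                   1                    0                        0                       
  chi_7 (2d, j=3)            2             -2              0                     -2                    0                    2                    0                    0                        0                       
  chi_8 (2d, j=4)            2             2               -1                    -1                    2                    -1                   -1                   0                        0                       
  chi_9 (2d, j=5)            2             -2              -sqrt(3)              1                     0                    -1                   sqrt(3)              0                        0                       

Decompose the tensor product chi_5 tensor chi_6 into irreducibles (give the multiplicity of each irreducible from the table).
chi_5 tensor chi_6 = chi_5 + chi_7 (all other irreducibles have multiplicity 0).

Derivation: The character of a tensor product is the pointwise product (chi_5 * chi_6)(C) = chi_5(C) * chi_6(C):
  {e}: (2)*(2), {r^6}: (-2)*(2), {r^1, r^11}: (sqrt(3))*(1), {r^2, r^10}: (1)*(-1), {r^3, r^9}: (0)*(-2), {r^4, r^8}: (-1)*(-1), {r^5, r^7}: (-sqrt(3))*(1), {s, sr^2, ...}: (0)*(0), {sr, sr^3, ...}: (0)*(0)
so (chi_5 * chi_6) takes values
  {e} -> 4, {r^6} -> -4, {r^1, r^11} -> sqrt(3), {r^2, r^10} -> -1, {r^3, r^9} -> 0, {r^4, r^8} -> 1, {r^5, r^7} -> -sqrt(3), {s, sr^2, ...} -> 0, {sr, sr^3, ...} -> 0.
Now take the inner product of this character with each irreducible chi from the table, <chi_5*chi_6, chi> = (1/24) sum_C |C| (chi_5*chi_6)(C) conj(chi(C)):
  <chi_5*chi_6, chi_1> = (1/24)[1*(4)*conj(1) + 1*(-4)*conj(1) + 2*(sqrt(3))*conj(1) + 2*(-1)*conj(1) + 2*(0)*conj(1) + 2*(1)*conj(1) + 2*(-sqrt(3))*conj(1) + 6*(0)*conj(1) + 6*(0)*conj(1)]
      = (1/24)[(4) + (-4) + (2*sqrt(3)) + (-2) + (0) + (2) + (-2*sqrt(3)) + (0) + (0)] = 0/24 = 0
  <chi_5*chi_6, chi_2> = (1/24)[1*(4)*conj(1) + 1*(-4)*conj(1) + 2*(sqrt(3))*conj(1) + 2*(-1)*conj(1) + 2*(0)*conj(1) + 2*(1)*conj(1) + 2*(-sqrt(3))*conj(1) + 6*(0)*conj(-1) + 6*(0)*conj(-1)]
      = (1/24)[(4) + (-4) + (2*sqrt(3)) + (-2) + (0) + (2) + (-2*sqrt(3)) + (0) + (0)] = 0/24 = 0
  <chi_5*chi_6, chi_3> = (1/24)[1*(4)*conj(1) + 1*(-4)*conj(1) + 2*(sqrt(3))*conj(-1) + 2*(-1)*conj(1) + 2*(0)*conj(-1) + 2*(1)*conj(1) + 2*(-sqrt(3))*conj(-1) + 6*(0)*conj(1) + 6*(0)*conj(-1)]
      = (1/24)[(4) + (-4) + (-2*sqrt(3)) + (-2) + (0) + (2) + (2*sqrt(3)) + (0) + (0)] = 0/24 = 0
  <chi_5*chi_6, chi_4> = (1/24)[1*(4)*conj(1) + 1*(-4)*conj(1) + 2*(sqrt(3))*conj(-1) + 2*(-1)*conj(1) + 2*(0)*conj(-1) + 2*(1)*conj(1) + 2*(-sqrt(3))*conj(-1) + 6*(0)*conj(-1) + 6*(0)*conj(1)]
      = (1/24)[(4) + (-4) + (-2*sqrt(3)) + (-2) + (0) + (2) + (2*sqrt(3)) + (0) + (0)] = 0/24 = 0
  <chi_5*chi_6, chi_5> = (1/24)[1*(4)*conj(2) + 1*(-4)*conj(-2) + 2*(sqrt(3))*conj(sqrt(3)) + 2*(-1)*conj(1) + 2*(0)*conj(0) + 2*(1)*conj(-1) + 2*(-sqrt(3))*conj(-sqrt(3)) + 6*(0)*conj(0) + 6*(0)*conj(0)]
      = (1/24)[(8) + (8) + (6) + (-2) + (0) + (-2) + (6) + (0) + (0)] = 24/24 = 1
  <chi_5*chi_6, chi_6> = (1/24)[1*(4)*conj(2) + 1*(-4)*conj(2) + 2*(sqrt(3))*conj(1) + 2*(-1)*conj(-1) + 2*(0)*conj(-2) + 2*(1)*conj(-1) + 2*(-sqrt(3))*conj(1) + 6*(0)*conj(0) + 6*(0)*conj(0)]
      = (1/24)[(8) + (-8) + (2*sqrt(3)) + (2) + (0) + (-2) + (-2*sqrt(3)) + (0) + (0)] = 0/24 = 0
  <chi_5*chi_6, chi_7> = (1/24)[1*(4)*conj(2) + 1*(-4)*conj(-2) + 2*(sqrt(3))*conj(0) + 2*(-1)*conj(-2) + 2*(0)*conj(0) + 2*(1)*conj(2) + 2*(-sqrt(3))*conj(0) + 6*(0)*conj(0) + 6*(0)*conj(0)]
      = (1/24)[(8) + (8) + (0) + (4) + (0) + (4) + (0) + (0) + (0)] = 24/24 = 1
  <chi_5*chi_6, chi_8> = (1/24)[1*(4)*conj(2) + 1*(-4)*conj(2) + 2*(sqrt(3))*conj(-1) + 2*(-1)*conj(-1) + 2*(0)*conj(2) + 2*(1)*conj(-1) + 2*(-sqrt(3))*conj(-1) + 6*(0)*conj(0) + 6*(0)*conj(0)]
      = (1/24)[(8) + (-8) + (-2*sqrt(3)) + (2) + (0) + (-2) + (2*sqrt(3)) + (0) + (0)] = 0/24 = 0
  <chi_5*chi_6, chi_9> = (1/24)[1*(4)*conj(2) + 1*(-4)*conj(-2) + 2*(sqrt(3))*conj(-sqrt(3)) + 2*(-1)*conj(1) + 2*(0)*conj(0) + 2*(1)*conj(-1) + 2*(-sqrt(3))*conj(sqrt(3)) + 6*(0)*conj(0) + 6*(0)*conj(0)]
      = (1/24)[(8) + (8) + (-6) + (-2) + (0) + (-2) + (-6) + (0) + (0)] = 0/24 = 0
Hence the multiplicities are chi_5: 1, chi_7: 1. Dimension check: dim(chi_5)*dim(chi_6) = 2*2 = 4 and sum (mult * dim) = 1*2 + 1*2 = 4.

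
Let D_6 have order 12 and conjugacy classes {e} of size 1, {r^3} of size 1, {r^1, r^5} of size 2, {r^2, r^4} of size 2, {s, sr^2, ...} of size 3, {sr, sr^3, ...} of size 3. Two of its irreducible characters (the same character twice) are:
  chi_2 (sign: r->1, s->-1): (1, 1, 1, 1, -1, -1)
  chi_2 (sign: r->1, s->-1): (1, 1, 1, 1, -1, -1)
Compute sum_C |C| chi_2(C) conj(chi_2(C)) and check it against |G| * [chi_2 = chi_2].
Sum = 12 = |G| = 12; so <chi_2, chi_2> = 1 (norm-1 confirms irreducibility).

Derivation: Compute term by term over conjugacy classes (|C| * chi_2(C) * conj(chi_2(C))):
  1*(1)*conj(1) + 1*(1)*conj(1) + 2*(1)*conj(1) + 2*(1)*conj(1) + 3*(-1)*conj(-1) + 3*(-1)*conj(-1)
  = (1) + (1) + (2) + (2) + (3) + (3)
  = 12.
Dividing by |G| = 12 gives 12/12 = 1, matching the row-orthogonality relation <chi_2, chi_2> = [chi_2 = chi_2].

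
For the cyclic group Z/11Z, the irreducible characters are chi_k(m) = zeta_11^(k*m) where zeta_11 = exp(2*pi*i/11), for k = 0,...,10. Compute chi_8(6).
chi_8(6) = zeta_11^48 = exp(8*I*pi/11)

Justification: chi_8(6) = zeta_11^(8*6) = zeta_11^48. Since zeta_11^11 = 1, this equals zeta_11^4 = exp(2*pi*i*4/11) = exp(8*I*pi/11).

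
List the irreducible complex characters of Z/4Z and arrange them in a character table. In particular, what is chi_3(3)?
Character table of Z/4Z (irreps indexed chi_0,...,chi_3 with chi_k(m) = zeta_4^(k*m), zeta_4 = exp(2*pi*i/4)):
  irrep \ class  {0} (size 1)  {1} (size 1)  {2} (size 1)  {3} (size 1)
  chi_0          1             1             1             1           
  chi_1          1             I             -1            -I          
  chi_2          1             -1            1             -1          
  chi_3          1             -I            -1            I           

Spot check: chi_3(3) = zeta_4^(3*3) = zeta_4^9 = I.

Reasoning: Z/4Z is abelian, so all 4 irreducible complex representations are 1-dimensional. They are given by chi_k(m) = zeta_4^(k*m) for k = 0,...,3. Row orthogonality: sum_m chi_k(m) conj(chi_l(m)) = 4 * [k = l].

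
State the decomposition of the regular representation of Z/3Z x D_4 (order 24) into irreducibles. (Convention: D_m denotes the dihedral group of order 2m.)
Each irreducible V_i of dimension d_i appears with multiplicity d_i, i.e. rho_reg = (direct sum over all irreducibles V_i) d_i V_i. The irreducible dimensions for Z/3Z x D_4 are 1, 1, 1, 1, 1, 1, 1, 1, 1, 1, 1, 1, 2, 2, 2: 12 irreducibles of dimension 1, each with multiplicity 1; 3 irreducibles of dimension 2, each with multiplicity 2. Total dimension 12*1*1 + 3*2*2 = 24 = |G|.

Reasoning: General theorem: in the regular representation of a finite group G, each irreducible appears with multiplicity equal to its dimension. Check: dim(rho_reg) = sum d_i^2 = 1 + 1 + 1 + 1 + 1 + 1 + 1 + 1 + 1 + 1 + 1 + 1 + 4 + 4 + 4 = 24 = |G|.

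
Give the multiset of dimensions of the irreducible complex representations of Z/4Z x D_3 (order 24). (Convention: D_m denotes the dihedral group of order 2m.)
Dimensions: 1, 1, 1, 1, 1, 1, 1, 1, 2, 2, 2, 2

Solution. There are 12 irreducibles (= number of conjugacy classes). Their dimensions d_i satisfy sum d_i^2 = |G| = 24: 1 + 1 + 1 + 1 + 1 + 1 + 1 + 1 + 4 + 4 + 4 + 4 = 24. (For the product with Z/4Z: each of the 4 1-dim characters of Z/4Z tensors with each irrep of D_3, giving 4 copies of each D_3-dimension.)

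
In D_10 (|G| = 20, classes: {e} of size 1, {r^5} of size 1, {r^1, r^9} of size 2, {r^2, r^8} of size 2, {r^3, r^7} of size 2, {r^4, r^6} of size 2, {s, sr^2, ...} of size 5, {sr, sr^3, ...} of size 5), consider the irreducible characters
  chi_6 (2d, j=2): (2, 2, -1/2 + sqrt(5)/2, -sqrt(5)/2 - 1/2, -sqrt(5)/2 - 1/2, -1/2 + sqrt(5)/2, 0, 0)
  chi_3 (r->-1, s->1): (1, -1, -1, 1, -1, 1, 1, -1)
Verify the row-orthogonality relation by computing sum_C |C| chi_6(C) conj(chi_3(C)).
Sum = 0; so <chi_6, chi_3> = 0 (distinct irreducibles are orthogonal).

Reasoning: Compute term by term over conjugacy classes (|C| * chi_6(C) * conj(chi_3(C))):
  1*(2)*conj(1) + 1*(2)*conj(-1) + 2*(-1/2 + sqrt(5)/2)*conj(-1) + 2*(-sqrt(5)/2 - 1/2)*conj(1) + 2*(-sqrt(5)/2 - 1/2)*conj(-1) + 2*(-1/2 + sqrt(5)/2)*conj(1) + 5*(0)*conj(1) + 5*(0)*conj(-1)
  = (2) + (-2) + (1 - sqrt(5)) + (-sqrt(5) - 1) + (1 + sqrt(5)) + (-1 + sqrt(5)) + (0) + (0)
  = 0.
Dividing by |G| = 20 gives 0/20 = 0, matching the row-orthogonality relation <chi_6, chi_3> = [chi_6 = chi_3].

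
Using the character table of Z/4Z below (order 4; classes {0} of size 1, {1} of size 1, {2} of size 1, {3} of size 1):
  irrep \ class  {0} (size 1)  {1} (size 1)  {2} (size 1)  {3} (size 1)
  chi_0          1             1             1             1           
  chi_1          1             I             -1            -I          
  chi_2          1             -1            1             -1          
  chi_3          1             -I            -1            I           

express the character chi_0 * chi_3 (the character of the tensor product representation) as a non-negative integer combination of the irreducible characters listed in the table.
chi_0 tensor chi_3 = chi_3 (all other irreducibles have multiplicity 0).

Proof sketch: The character of a tensor product is the pointwise product (chi_0 * chi_3)(C) = chi_0(C) * chi_3(C):
  {0}: (1)*(1), {1}: (1)*(-I), {2}: (1)*(-1), {3}: (1)*(I)
so (chi_0 * chi_3) takes values
  {0} -> 1, {1} -> -I, {2} -> -1, {3} -> I.
Now take the inner product of this character with each irreducible chi from the table, <chi_0*chi_3, chi> = (1/4) sum_C |C| (chi_0*chi_3)(C) conj(chi(C)):
  <chi_0*chi_3, chi_0> = (1/4)[1*(1)*conj(1) + 1*(-I)*conj(1) + 1*(-1)*conj(1) + 1*(I)*conj(1)]
      = (1/4)[(1) + (-I) + (-1) + (I)] = 0/4 = 0
  <chi_0*chi_3, chi_1> = (1/4)[1*(1)*conj(1) + 1*(-I)*conj(I) + 1*(-1)*conj(-1) + 1*(I)*conj(-I)]
      = (1/4)[(1) + (-1) + (1) + (-1)] = 0/4 = 0
  <chi_0*chi_3, chi_2> = (1/4)[1*(1)*conj(1) + 1*(-I)*conj(-1) + 1*(-1)*conj(1) + 1*(I)*conj(-1)]
      = (1/4)[(1) + (I) + (-1) + (-I)] = 0/4 = 0
  <chi_0*chi_3, chi_3> = (1/4)[1*(1)*conj(1) + 1*(-I)*conj(-I) + 1*(-1)*conj(-1) + 1*(I)*conj(I)]
      = (1/4)[(1) + (1) + (1) + (1)] = 4/4 = 1
(Exp terms are combined using exp(i*s)*conj(exp(i*t)) = exp(i*(s-t)), and sums of them are collapsed using the identity that for every m > 1 the m distinct m-th roots of unity sum to 0, e.g. 1 + exp(2*I*pi/3) + exp(-2*I*pi/3) = 0.)
Hence the multiplicities are chi_3: 1. Dimension check: dim(chi_0)*dim(chi_3) = 1*1 = 1 and sum (mult * dim) = 1*1 = 1.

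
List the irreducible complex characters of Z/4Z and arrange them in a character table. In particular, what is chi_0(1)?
Character table of Z/4Z (irreps indexed chi_0,...,chi_3 with chi_k(m) = zeta_4^(k*m), zeta_4 = exp(2*pi*i/4)):
  irrep \ class  {0} (size 1)  {1} (size 1)  {2} (size 1)  {3} (size 1)
  chi_0          1             1             1             1           
  chi_1          1             I             -1            -I          
  chi_2          1             -1            1             -1          
  chi_3          1             -I            -1            I           

Spot check: chi_0(1) = zeta_4^(0*1) = zeta_4^0 = 1.

Solution. Z/4Z is abelian, so all 4 irreducible complex representations are 1-dimensional. They are given by chi_k(m) = zeta_4^(k*m) for k = 0,...,3. Row orthogonality: sum_m chi_k(m) conj(chi_l(m)) = 4 * [k = l].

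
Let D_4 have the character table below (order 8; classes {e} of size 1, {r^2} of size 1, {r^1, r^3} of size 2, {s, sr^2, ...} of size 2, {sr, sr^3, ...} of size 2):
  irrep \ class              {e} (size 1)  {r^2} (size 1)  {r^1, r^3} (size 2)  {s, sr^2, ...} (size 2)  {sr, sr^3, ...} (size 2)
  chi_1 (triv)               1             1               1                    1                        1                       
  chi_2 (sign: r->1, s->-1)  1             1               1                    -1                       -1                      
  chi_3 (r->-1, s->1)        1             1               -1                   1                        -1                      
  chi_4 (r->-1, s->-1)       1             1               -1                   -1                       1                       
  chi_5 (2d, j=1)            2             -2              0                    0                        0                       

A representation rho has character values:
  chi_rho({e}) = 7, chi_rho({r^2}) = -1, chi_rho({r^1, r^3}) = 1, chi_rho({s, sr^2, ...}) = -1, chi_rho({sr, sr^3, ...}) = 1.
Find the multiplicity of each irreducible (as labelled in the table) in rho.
Multiplicities: chi_1: 1, chi_2: 1, chi_3: 0, chi_4: 1, chi_5: 2.

Details: Use <chi_rho, chi> = (1/|G|) sum_C |C| * chi_rho(C) * conj(chi(C)) with |G| = 8 for each irreducible chi in the table:
  <chi_rho, chi_1> = (1/8)[1*(7)*conj(1) + 1*(-1)*conj(1) + 2*(1)*conj(1) + 2*(-1)*conj(1) + 2*(1)*conj(1)]
      = (1/8)[(7) + (-1) + (2) + (-2) + (2)] = 8/8 = 1
  <chi_rho, chi_2> = (1/8)[1*(7)*conj(1) + 1*(-1)*conj(1) + 2*(1)*conj(1) + 2*(-1)*conj(-1) + 2*(1)*conj(-1)]
      = (1/8)[(7) + (-1) + (2) + (2) + (-2)] = 8/8 = 1
  <chi_rho, chi_3> = (1/8)[1*(7)*conj(1) + 1*(-1)*conj(1) + 2*(1)*conj(-1) + 2*(-1)*conj(1) + 2*(1)*conj(-1)]
      = (1/8)[(7) + (-1) + (-2) + (-2) + (-2)] = 0/8 = 0
  <chi_rho, chi_4> = (1/8)[1*(7)*conj(1) + 1*(-1)*conj(1) + 2*(1)*conj(-1) + 2*(-1)*conj(-1) + 2*(1)*conj(1)]
      = (1/8)[(7) + (-1) + (-2) + (2) + (2)] = 8/8 = 1
  <chi_rho, chi_5> = (1/8)[1*(7)*conj(2) + 1*(-1)*conj(-2) + 2*(1)*conj(0) + 2*(-1)*conj(0) + 2*(1)*conj(0)]
      = (1/8)[(14) + (2) + (0) + (0) + (0)] = 16/8 = 2
Dimension check: dim(rho) = sum (mult * dim) = 1*1 + 1*1 + 0*1 + 1*1 + 2*2 = 7 = chi_rho(e) = 7.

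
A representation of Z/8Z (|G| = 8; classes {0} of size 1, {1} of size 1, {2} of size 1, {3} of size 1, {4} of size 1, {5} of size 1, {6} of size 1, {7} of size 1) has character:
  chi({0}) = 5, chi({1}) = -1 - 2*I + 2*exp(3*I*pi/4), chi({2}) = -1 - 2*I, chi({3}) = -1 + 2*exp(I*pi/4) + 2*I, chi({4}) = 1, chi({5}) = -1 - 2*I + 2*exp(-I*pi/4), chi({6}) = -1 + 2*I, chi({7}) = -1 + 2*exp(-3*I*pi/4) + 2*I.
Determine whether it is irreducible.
Not irreducible (reducible): <chi, chi> = 9 > 1.

<chi, chi> = (1/|G|) sum_C |C| * |chi(C)|^2 = (1/8)[1*|5|^2 + 1*|-1 - 2*I + 2*exp(3*I*pi/4)|^2 + 1*|-1 - 2*I|^2 + 1*|-1 + 2*exp(I*pi/4) + 2*I|^2 + 1*|1|^2 + 1*|-1 - 2*I + 2*exp(-I*pi/4)|^2 + 1*|-1 + 2*I|^2 + 1*|-1 + 2*exp(-3*I*pi/4) + 2*I|^2]
  = (1/8)[(25) + (9 + 2*exp(-3*I*pi/4) - 2*exp(3*I*pi/4) - 4*exp(-I*pi/4)) + (5) + (9 - 4*exp(3*I*pi/4) - 2*exp(-I*pi/4) + 2*exp(I*pi/4)) + (1) + (9 - 4*exp(3*I*pi/4) - 2*exp(-I*pi/4) + 2*exp(I*pi/4)) + (5) + (9 + 2*exp(-3*I*pi/4) - 2*exp(3*I*pi/4) - 4*exp(-I*pi/4))] = 72/8 = 9.
(Exp terms are combined using exp(i*s)*conj(exp(i*t)) = exp(i*(s-t)), and sums of them are collapsed using the identity that for every m > 1 the m distinct m-th roots of unity sum to 0, e.g. 1 + exp(2*I*pi/3) + exp(-2*I*pi/3) = 0.)
A character is irreducible iff <chi, chi> = 1, so this representation is reducible.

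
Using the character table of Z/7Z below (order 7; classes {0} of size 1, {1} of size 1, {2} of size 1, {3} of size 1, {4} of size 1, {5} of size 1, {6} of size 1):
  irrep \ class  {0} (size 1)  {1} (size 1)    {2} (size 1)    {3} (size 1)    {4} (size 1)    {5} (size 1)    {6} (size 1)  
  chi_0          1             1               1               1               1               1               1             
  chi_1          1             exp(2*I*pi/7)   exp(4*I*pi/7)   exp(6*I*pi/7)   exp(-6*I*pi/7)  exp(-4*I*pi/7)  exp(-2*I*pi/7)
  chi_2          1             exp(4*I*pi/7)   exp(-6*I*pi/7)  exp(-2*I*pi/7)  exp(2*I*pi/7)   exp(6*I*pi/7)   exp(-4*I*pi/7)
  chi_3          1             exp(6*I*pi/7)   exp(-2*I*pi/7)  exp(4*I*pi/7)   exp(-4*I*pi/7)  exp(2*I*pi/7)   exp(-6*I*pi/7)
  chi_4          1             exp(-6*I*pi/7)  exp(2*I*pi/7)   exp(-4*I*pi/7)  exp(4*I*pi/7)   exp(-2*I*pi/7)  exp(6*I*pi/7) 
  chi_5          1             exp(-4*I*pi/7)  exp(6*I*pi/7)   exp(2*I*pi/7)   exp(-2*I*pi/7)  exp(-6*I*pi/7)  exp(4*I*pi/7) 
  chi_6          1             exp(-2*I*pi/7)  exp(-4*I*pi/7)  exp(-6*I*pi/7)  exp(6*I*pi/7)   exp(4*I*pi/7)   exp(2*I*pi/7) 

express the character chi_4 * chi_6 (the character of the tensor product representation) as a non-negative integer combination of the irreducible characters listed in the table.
chi_4 tensor chi_6 = chi_3 (all other irreducibles have multiplicity 0).

Explanation: The character of a tensor product is the pointwise product (chi_4 * chi_6)(C) = chi_4(C) * chi_6(C):
  {0}: (1)*(1), {1}: (exp(-6*I*pi/7))*(exp(-2*I*pi/7)), {2}: (exp(2*I*pi/7))*(exp(-4*I*pi/7)), {3}: (exp(-4*I*pi/7))*(exp(-6*I*pi/7)), {4}: (exp(4*I*pi/7))*(exp(6*I*pi/7)), {5}: (exp(-2*I*pi/7))*(exp(4*I*pi/7)), {6}: (exp(6*I*pi/7))*(exp(2*I*pi/7))
so (chi_4 * chi_6) takes values
  {0} -> 1, {1} -> exp(6*I*pi/7), {2} -> exp(-2*I*pi/7), {3} -> exp(4*I*pi/7), {4} -> exp(-4*I*pi/7), {5} -> exp(2*I*pi/7), {6} -> exp(-6*I*pi/7).
Now take the inner product of this character with each irreducible chi from the table, <chi_4*chi_6, chi> = (1/7) sum_C |C| (chi_4*chi_6)(C) conj(chi(C)):
  <chi_4*chi_6, chi_0> = (1/7)[1*(1)*conj(1) + 1*(exp(6*I*pi/7))*conj(1) + 1*(exp(-2*I*pi/7))*conj(1) + 1*(exp(4*I*pi/7))*conj(1) + 1*(exp(-4*I*pi/7))*conj(1) + 1*(exp(2*I*pi/7))*conj(1) + 1*(exp(-6*I*pi/7))*conj(1)]
      = (1/7)[(1) + (exp(6*I*pi/7)) + (exp(-2*I*pi/7)) + (exp(4*I*pi/7)) + (exp(-4*I*pi/7)) + (exp(2*I*pi/7)) + (exp(-6*I*pi/7))] = 0/7 = 0
  <chi_4*chi_6, chi_1> = (1/7)[1*(1)*conj(1) + 1*(exp(6*I*pi/7))*conj(exp(2*I*pi/7)) + 1*(exp(-2*I*pi/7))*conj(exp(4*I*pi/7)) + 1*(exp(4*I*pi/7))*conj(exp(6*I*pi/7)) + 1*(exp(-4*I*pi/7))*conj(exp(-6*I*pi/7)) + 1*(exp(2*I*pi/7))*conj(exp(-4*I*pi/7)) + 1*(exp(-6*I*pi/7))*conj(exp(-2*I*pi/7))]
      = (1/7)[(1) + (exp(4*I*pi/7)) + (exp(-6*I*pi/7)) + (exp(-2*I*pi/7)) + (exp(2*I*pi/7)) + (exp(6*I*pi/7)) + (exp(-4*I*pi/7))] = 0/7 = 0
  <chi_4*chi_6, chi_2> = (1/7)[1*(1)*conj(1) + 1*(exp(6*I*pi/7))*conj(exp(4*I*pi/7)) + 1*(exp(-2*I*pi/7))*conj(exp(-6*I*pi/7)) + 1*(exp(4*I*pi/7))*conj(exp(-2*I*pi/7)) + 1*(exp(-4*I*pi/7))*conj(exp(2*I*pi/7)) + 1*(exp(2*I*pi/7))*conj(exp(6*I*pi/7)) + 1*(exp(-6*I*pi/7))*conj(exp(-4*I*pi/7))]
      = (1/7)[(1) + (exp(2*I*pi/7)) + (exp(4*I*pi/7)) + (exp(6*I*pi/7)) + (exp(-6*I*pi/7)) + (exp(-4*I*pi/7)) + (exp(-2*I*pi/7))] = 0/7 = 0
  <chi_4*chi_6, chi_3> = (1/7)[1*(1)*conj(1) + 1*(exp(6*I*pi/7))*conj(exp(6*I*pi/7)) + 1*(exp(-2*I*pi/7))*conj(exp(-2*I*pi/7)) + 1*(exp(4*I*pi/7))*conj(exp(4*I*pi/7)) + 1*(exp(-4*I*pi/7))*conj(exp(-4*I*pi/7)) + 1*(exp(2*I*pi/7))*conj(exp(2*I*pi/7)) + 1*(exp(-6*I*pi/7))*conj(exp(-6*I*pi/7))]
      = (1/7)[(1) + (1) + (1) + (1) + (1) + (1) + (1)] = 7/7 = 1
  <chi_4*chi_6, chi_4> = (1/7)[1*(1)*conj(1) + 1*(exp(6*I*pi/7))*conj(exp(-6*I*pi/7)) + 1*(exp(-2*I*pi/7))*conj(exp(2*I*pi/7)) + 1*(exp(4*I*pi/7))*conj(exp(-4*I*pi/7)) + 1*(exp(-4*I*pi/7))*conj(exp(4*I*pi/7)) + 1*(exp(2*I*pi/7))*conj(exp(-2*I*pi/7)) + 1*(exp(-6*I*pi/7))*conj(exp(6*I*pi/7))]
      = (1/7)[(1) + (exp(-2*I*pi/7)) + (exp(-4*I*pi/7)) + (exp(-6*I*pi/7)) + (exp(6*I*pi/7)) + (exp(4*I*pi/7)) + (exp(2*I*pi/7))] = 0/7 = 0
  <chi_4*chi_6, chi_5> = (1/7)[1*(1)*conj(1) + 1*(exp(6*I*pi/7))*conj(exp(-4*I*pi/7)) + 1*(exp(-2*I*pi/7))*conj(exp(6*I*pi/7)) + 1*(exp(4*I*pi/7))*conj(exp(2*I*pi/7)) + 1*(exp(-4*I*pi/7))*conj(exp(-2*I*pi/7)) + 1*(exp(2*I*pi/7))*conj(exp(-6*I*pi/7)) + 1*(exp(-6*I*pi/7))*conj(exp(4*I*pi/7))]
      = (1/7)[(1) + (exp(-4*I*pi/7)) + (exp(6*I*pi/7)) + (exp(2*I*pi/7)) + (exp(-2*I*pi/7)) + (exp(-6*I*pi/7)) + (exp(4*I*pi/7))] = 0/7 = 0
  <chi_4*chi_6, chi_6> = (1/7)[1*(1)*conj(1) + 1*(exp(6*I*pi/7))*conj(exp(-2*I*pi/7)) + 1*(exp(-2*I*pi/7))*conj(exp(-4*I*pi/7)) + 1*(exp(4*I*pi/7))*conj(exp(-6*I*pi/7)) + 1*(exp(-4*I*pi/7))*conj(exp(6*I*pi/7)) + 1*(exp(2*I*pi/7))*conj(exp(4*I*pi/7)) + 1*(exp(-6*I*pi/7))*conj(exp(2*I*pi/7))]
      = (1/7)[(1) + (exp(-6*I*pi/7)) + (exp(2*I*pi/7)) + (exp(-4*I*pi/7)) + (exp(4*I*pi/7)) + (exp(-2*I*pi/7)) + (exp(6*I*pi/7))] = 0/7 = 0
(Exp terms are combined using exp(i*s)*conj(exp(i*t)) = exp(i*(s-t)), and sums of them are collapsed using the identity that for every m > 1 the m distinct m-th roots of unity sum to 0, e.g. 1 + exp(2*I*pi/3) + exp(-2*I*pi/3) = 0.)
Hence the multiplicities are chi_3: 1. Dimension check: dim(chi_4)*dim(chi_6) = 1*1 = 1 and sum (mult * dim) = 1*1 = 1.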